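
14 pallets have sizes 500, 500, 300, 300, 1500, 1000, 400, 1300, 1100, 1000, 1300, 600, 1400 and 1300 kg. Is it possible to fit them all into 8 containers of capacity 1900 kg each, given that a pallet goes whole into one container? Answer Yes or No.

A valid assignment using 8 containers:
  container 1: 1500 + 400 = 1900
  container 2: 1400 + 500 = 1900
  container 3: 1300 + 600 = 1900
  container 4: 1300 + 500 = 1800
  container 5: 1300 + 300 + 300 = 1900
  container 6: 1100 = 1100
  container 7: 1000 = 1000
  container 8: 1000 = 1000
Every load is within 1900 kg, so 8 containers suffice.

Yes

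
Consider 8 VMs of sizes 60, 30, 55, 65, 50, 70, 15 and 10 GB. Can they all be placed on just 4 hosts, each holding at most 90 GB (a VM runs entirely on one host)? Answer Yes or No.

No

Total = 355 GB; ⌈355/90⌉ = 4.
5 VMs each exceed half the capacity and cannot share a host, forcing at least 5 hosts.
At least 5 hosts are required, but only 4 are allowed.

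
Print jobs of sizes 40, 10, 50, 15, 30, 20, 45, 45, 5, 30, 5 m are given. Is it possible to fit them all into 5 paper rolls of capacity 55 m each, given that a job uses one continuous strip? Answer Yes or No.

No

Total = 295 m; ⌈295/55⌉ = 6.
At least 6 paper rolls are required, but only 5 are allowed.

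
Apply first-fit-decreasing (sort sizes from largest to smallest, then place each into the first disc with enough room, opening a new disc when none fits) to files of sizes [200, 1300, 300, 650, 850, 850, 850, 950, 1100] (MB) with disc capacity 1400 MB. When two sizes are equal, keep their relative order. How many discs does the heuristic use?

Sorted descending: 1300, 1100, 950, 850, 850, 850, 650, 300, 200.
  1300 → disc 1 (new)  [load 1300/1400]
  1100 → disc 2 (new)  [load 1100/1400]
  950 → disc 3 (new)  [load 950/1400]
  850 → disc 4 (new)  [load 850/1400]
  850 → disc 5 (new)  [load 850/1400]
  850 → disc 6 (new)  [load 850/1400]
  650 → disc 7 (new)  [load 650/1400]
  300 → disc 2  [load 1400/1400]
  200 → disc 3  [load 1150/1400]
7 discs opened.

7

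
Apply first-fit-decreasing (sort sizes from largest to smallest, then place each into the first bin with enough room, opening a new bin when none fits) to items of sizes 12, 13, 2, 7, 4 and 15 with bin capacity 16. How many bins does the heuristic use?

4

Sorted descending: 15, 13, 12, 7, 4, 2.
  15 → bin 1 (new)  [load 15/16]
  13 → bin 2 (new)  [load 13/16]
  12 → bin 3 (new)  [load 12/16]
  7 → bin 4 (new)  [load 7/16]
  4 → bin 3  [load 16/16]
  2 → bin 2  [load 15/16]
4 bins opened.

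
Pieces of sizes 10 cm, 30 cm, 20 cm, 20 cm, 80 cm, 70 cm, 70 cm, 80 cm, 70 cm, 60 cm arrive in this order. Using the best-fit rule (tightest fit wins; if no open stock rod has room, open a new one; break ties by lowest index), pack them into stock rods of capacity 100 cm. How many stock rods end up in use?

7

  10 → stock rod 1 (new)  [load 10/100]
  30 → stock rod 1  [load 40/100]
  20 → stock rod 1  [load 60/100]
  20 → stock rod 1  [load 80/100]
  80 → stock rod 2 (new)  [load 80/100]
  70 → stock rod 3 (new)  [load 70/100]
  70 → stock rod 4 (new)  [load 70/100]
  80 → stock rod 5 (new)  [load 80/100]
  70 → stock rod 6 (new)  [load 70/100]
  60 → stock rod 7 (new)  [load 60/100]
7 stock rods opened.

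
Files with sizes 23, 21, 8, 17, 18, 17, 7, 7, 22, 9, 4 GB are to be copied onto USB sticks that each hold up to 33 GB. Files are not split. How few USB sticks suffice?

Total = 23 + 22 + 21 + 18 + 17 + 17 + 9 + 8 + 7 + 7 + 4 = 153 GB.
Lower bound: ⌈153/33⌉ = 5 USB sticks.
Also, 6 files each exceed 33/2 GB, and no two of those can share a USB stick, so at least 6 USB sticks are needed.
A packing using 6 USB sticks:
  USB stick 1: 23 + 9 = 32
  USB stick 2: 22 + 8 = 30
  USB stick 3: 21 + 7 + 4 = 32
  USB stick 4: 18 + 7 = 25
  USB stick 5: 17 = 17
  USB stick 6: 17 = 17
This matches the lower bound, so 6 is optimal.

6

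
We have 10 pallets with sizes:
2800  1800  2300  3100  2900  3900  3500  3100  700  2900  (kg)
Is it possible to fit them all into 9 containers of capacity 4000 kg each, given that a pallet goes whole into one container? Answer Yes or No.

Yes

A valid assignment using 9 containers:
  container 1: 3900 = 3900
  container 2: 3500 = 3500
  container 3: 3100 + 700 = 3800
  container 4: 3100 = 3100
  container 5: 2900 = 2900
  container 6: 2900 = 2900
  container 7: 2800 = 2800
  container 8: 2300 = 2300
  container 9: 1800 = 1800
Every load is within 4000 kg, so 9 containers suffice.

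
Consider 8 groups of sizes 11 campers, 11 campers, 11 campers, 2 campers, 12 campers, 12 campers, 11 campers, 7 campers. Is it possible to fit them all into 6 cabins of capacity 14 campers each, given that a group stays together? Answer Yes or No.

No

Total = 77 campers; ⌈77/14⌉ = 6.
The bound of 6 does not rule out 6, but exhaustive search shows no assignment into 6 cabins of capacity 14 campers exists — the minimum is 7.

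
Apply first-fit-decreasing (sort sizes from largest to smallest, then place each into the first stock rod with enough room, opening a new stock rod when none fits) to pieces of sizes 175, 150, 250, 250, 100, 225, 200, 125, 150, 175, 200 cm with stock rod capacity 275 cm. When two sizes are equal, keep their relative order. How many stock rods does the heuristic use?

9

Sorted descending: 250, 250, 225, 200, 200, 175, 175, 150, 150, 125, 100.
  250 → stock rod 1 (new)  [load 250/275]
  250 → stock rod 2 (new)  [load 250/275]
  225 → stock rod 3 (new)  [load 225/275]
  200 → stock rod 4 (new)  [load 200/275]
  200 → stock rod 5 (new)  [load 200/275]
  175 → stock rod 6 (new)  [load 175/275]
  175 → stock rod 7 (new)  [load 175/275]
  150 → stock rod 8 (new)  [load 150/275]
  150 → stock rod 9 (new)  [load 150/275]
  125 → stock rod 8  [load 275/275]
  100 → stock rod 6  [load 275/275]
9 stock rods opened.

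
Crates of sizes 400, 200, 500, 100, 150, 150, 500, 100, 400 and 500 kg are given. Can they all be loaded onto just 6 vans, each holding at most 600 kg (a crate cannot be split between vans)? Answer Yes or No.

Yes

A valid assignment using 6 vans:
  van 1: 500 + 100 = 600
  van 2: 500 + 100 = 600
  van 3: 500 = 500
  van 4: 400 + 200 = 600
  van 5: 400 + 150 = 550
  van 6: 150 = 150
Every load is within 600 kg, so 6 vans suffice.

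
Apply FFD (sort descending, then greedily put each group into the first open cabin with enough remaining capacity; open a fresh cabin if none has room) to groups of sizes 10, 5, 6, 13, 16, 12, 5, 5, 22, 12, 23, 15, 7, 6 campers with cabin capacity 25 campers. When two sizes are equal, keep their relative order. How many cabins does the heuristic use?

7

Sorted descending: 23, 22, 16, 15, 13, 12, 12, 10, 7, 6, 6, 5, 5, 5.
  23 → cabin 1 (new)  [load 23/25]
  22 → cabin 2 (new)  [load 22/25]
  16 → cabin 3 (new)  [load 16/25]
  15 → cabin 4 (new)  [load 15/25]
  13 → cabin 5 (new)  [load 13/25]
  12 → cabin 5  [load 25/25]
  12 → cabin 6 (new)  [load 12/25]
  10 → cabin 4  [load 25/25]
  7 → cabin 3  [load 23/25]
  6 → cabin 6  [load 18/25]
  6 → cabin 6  [load 24/25]
  5 → cabin 7 (new)  [load 5/25]
  5 → cabin 7  [load 10/25]
  5 → cabin 7  [load 15/25]
7 cabins opened.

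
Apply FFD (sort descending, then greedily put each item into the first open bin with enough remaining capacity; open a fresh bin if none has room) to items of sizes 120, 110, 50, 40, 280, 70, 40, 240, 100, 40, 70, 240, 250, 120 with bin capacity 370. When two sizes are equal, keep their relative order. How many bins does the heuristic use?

5

Sorted descending: 280, 250, 240, 240, 120, 120, 110, 100, 70, 70, 50, 40, 40, 40.
  280 → bin 1 (new)  [load 280/370]
  250 → bin 2 (new)  [load 250/370]
  240 → bin 3 (new)  [load 240/370]
  240 → bin 4 (new)  [load 240/370]
  120 → bin 2  [load 370/370]
  120 → bin 3  [load 360/370]
  110 → bin 4  [load 350/370]
  100 → bin 5 (new)  [load 100/370]
  70 → bin 1  [load 350/370]
  70 → bin 5  [load 170/370]
  50 → bin 5  [load 220/370]
  40 → bin 5  [load 260/370]
  40 → bin 5  [load 300/370]
  40 → bin 5  [load 340/370]
5 bins opened.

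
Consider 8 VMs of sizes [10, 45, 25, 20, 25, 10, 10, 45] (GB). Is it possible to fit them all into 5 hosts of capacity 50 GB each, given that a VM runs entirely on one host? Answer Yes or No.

Yes

A valid assignment using 4 hosts:
  host 1: 45 = 45
  host 2: 45 = 45
  host 3: 25 + 25 = 50
  host 4: 20 + 10 + 10 + 10 = 50
That uses only 4 ≤ 5, so 5 hosts are enough.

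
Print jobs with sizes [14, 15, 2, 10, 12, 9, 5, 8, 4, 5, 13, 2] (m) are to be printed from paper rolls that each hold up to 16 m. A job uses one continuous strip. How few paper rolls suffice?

Total = 15 + 14 + 13 + 12 + 10 + 9 + 8 + 5 + 5 + 4 + 2 + 2 = 99 m.
Lower bound: ⌈99/16⌉ = 7 paper rolls.
A packing using 7 paper rolls:
  roll 1: 15 = 15
  roll 2: 14 + 2 = 16
  roll 3: 13 + 2 = 15
  roll 4: 12 + 4 = 16
  roll 5: 10 + 5 = 15
  roll 6: 9 + 5 = 14
  roll 7: 8 = 8
This matches the lower bound, so 7 is optimal.

7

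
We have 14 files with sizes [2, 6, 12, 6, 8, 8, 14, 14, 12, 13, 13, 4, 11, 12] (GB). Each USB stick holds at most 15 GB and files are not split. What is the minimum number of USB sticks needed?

10

Total = 14 + 14 + 13 + 13 + 12 + 12 + 12 + 11 + 8 + 8 + 6 + 6 + 4 + 2 = 135 GB.
Lower bound: ⌈135/15⌉ = 9 USB sticks.
Also, 10 files each exceed 15/2 GB, and no two of those can share a USB stick, so at least 10 USB sticks are needed.
A packing using 10 USB sticks:
  USB stick 1: 14 = 14
  USB stick 2: 14 = 14
  USB stick 3: 13 + 2 = 15
  USB stick 4: 13 = 13
  USB stick 5: 12 = 12
  USB stick 6: 12 = 12
  USB stick 7: 12 = 12
  USB stick 8: 11 + 4 = 15
  USB stick 9: 8 + 6 = 14
  USB stick 10: 8 + 6 = 14
This matches the lower bound, so 10 is optimal.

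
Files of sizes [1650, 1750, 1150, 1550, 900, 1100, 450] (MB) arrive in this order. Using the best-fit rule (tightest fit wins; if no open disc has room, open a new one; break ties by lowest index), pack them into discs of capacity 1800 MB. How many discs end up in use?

6

  1650 → disc 1 (new)  [load 1650/1800]
  1750 → disc 2 (new)  [load 1750/1800]
  1150 → disc 3 (new)  [load 1150/1800]
  1550 → disc 4 (new)  [load 1550/1800]
  900 → disc 5 (new)  [load 900/1800]
  1100 → disc 6 (new)  [load 1100/1800]
  450 → disc 3  [load 1600/1800]
6 discs opened.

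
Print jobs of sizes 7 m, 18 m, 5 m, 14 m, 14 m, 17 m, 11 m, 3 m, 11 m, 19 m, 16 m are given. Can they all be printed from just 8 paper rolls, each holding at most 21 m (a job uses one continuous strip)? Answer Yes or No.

A valid assignment using 8 paper rolls:
  roll 1: 19 = 19
  roll 2: 18 + 3 = 21
  roll 3: 17 = 17
  roll 4: 16 + 5 = 21
  roll 5: 14 + 7 = 21
  roll 6: 14 = 14
  roll 7: 11 = 11
  roll 8: 11 = 11
Every load is within 21 m, so 8 paper rolls suffice.

Yes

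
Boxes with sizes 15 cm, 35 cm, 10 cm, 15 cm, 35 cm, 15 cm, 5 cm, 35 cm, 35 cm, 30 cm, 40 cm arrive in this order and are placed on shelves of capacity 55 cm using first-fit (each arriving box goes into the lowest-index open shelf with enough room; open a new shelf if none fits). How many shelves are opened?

7

  15 → shelf 1 (new)  [load 15/55]
  35 → shelf 1  [load 50/55]
  10 → shelf 2 (new)  [load 10/55]
  15 → shelf 2  [load 25/55]
  35 → shelf 3 (new)  [load 35/55]
  15 → shelf 2  [load 40/55]
  5 → shelf 1  [load 55/55]
  35 → shelf 4 (new)  [load 35/55]
  35 → shelf 5 (new)  [load 35/55]
  30 → shelf 6 (new)  [load 30/55]
  40 → shelf 7 (new)  [load 40/55]
7 shelves opened.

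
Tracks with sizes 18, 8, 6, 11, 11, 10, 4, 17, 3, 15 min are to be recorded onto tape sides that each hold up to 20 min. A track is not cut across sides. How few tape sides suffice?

6

Total = 18 + 17 + 15 + 11 + 11 + 10 + 8 + 6 + 4 + 3 = 103 min.
Lower bound: ⌈103/20⌉ = 6 tape sides.
A packing using 6 tape sides:
  side 1: 18 = 18
  side 2: 17 + 3 = 20
  side 3: 15 + 4 = 19
  side 4: 11 + 8 = 19
  side 5: 11 + 6 = 17
  side 6: 10 = 10
This matches the lower bound, so 6 is optimal.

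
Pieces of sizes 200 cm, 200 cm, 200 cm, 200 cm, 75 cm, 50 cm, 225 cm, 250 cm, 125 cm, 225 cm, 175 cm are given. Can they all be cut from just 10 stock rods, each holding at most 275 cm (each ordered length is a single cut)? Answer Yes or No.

A valid assignment using 9 stock rods:
  stock rod 1: 250 = 250
  stock rod 2: 225 + 50 = 275
  stock rod 3: 225 = 225
  stock rod 4: 200 + 75 = 275
  stock rod 5: 200 = 200
  stock rod 6: 200 = 200
  stock rod 7: 200 = 200
  stock rod 8: 175 = 175
  stock rod 9: 125 = 125
That uses only 9 ≤ 10, so 10 stock rods are enough.

Yes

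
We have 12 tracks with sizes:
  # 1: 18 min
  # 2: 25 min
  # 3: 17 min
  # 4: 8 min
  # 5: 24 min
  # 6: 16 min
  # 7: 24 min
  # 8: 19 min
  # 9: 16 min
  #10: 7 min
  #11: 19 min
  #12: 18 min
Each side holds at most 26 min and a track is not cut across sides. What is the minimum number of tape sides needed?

Total = 25 + 24 + 24 + 19 + 19 + 18 + 18 + 17 + 16 + 16 + 8 + 7 = 211 min.
Lower bound: ⌈211/26⌉ = 9 tape sides.
Also, 10 tracks each exceed 13 min, and no two of those can share a side, so at least 10 tape sides are needed.
A packing using 10 tape sides:
  side 1: 25 = 25
  side 2: 24 = 24
  side 3: 24 = 24
  side 4: 19 + 7 = 26
  side 5: 19 = 19
  side 6: 18 + 8 = 26
  side 7: 18 = 18
  side 8: 17 = 17
  side 9: 16 = 16
  side 10: 16 = 16
This matches the lower bound, so 10 is optimal.

10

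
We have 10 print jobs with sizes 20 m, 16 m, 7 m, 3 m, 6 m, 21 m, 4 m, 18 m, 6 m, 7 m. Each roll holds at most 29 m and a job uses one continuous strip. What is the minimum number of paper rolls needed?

Total = 21 + 20 + 18 + 16 + 7 + 7 + 6 + 6 + 4 + 3 = 108 m.
Lower bound: ⌈108/29⌉ = 4 paper rolls.
A packing using 4 paper rolls:
  roll 1: 21 + 7 = 28
  roll 2: 20 + 7 = 27
  roll 3: 18 + 6 + 4 = 28
  roll 4: 16 + 6 + 3 = 25
This matches the lower bound, so 4 is optimal.

4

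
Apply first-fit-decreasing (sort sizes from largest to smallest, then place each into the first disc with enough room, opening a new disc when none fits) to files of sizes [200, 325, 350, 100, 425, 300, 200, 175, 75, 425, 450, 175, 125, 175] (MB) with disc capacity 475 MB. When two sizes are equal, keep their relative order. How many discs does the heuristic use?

Sorted descending: 450, 425, 425, 350, 325, 300, 200, 200, 175, 175, 175, 125, 100, 75.
  450 → disc 1 (new)  [load 450/475]
  425 → disc 2 (new)  [load 425/475]
  425 → disc 3 (new)  [load 425/475]
  350 → disc 4 (new)  [load 350/475]
  325 → disc 5 (new)  [load 325/475]
  300 → disc 6 (new)  [load 300/475]
  200 → disc 7 (new)  [load 200/475]
  200 → disc 7  [load 400/475]
  175 → disc 6  [load 475/475]
  175 → disc 8 (new)  [load 175/475]
  175 → disc 8  [load 350/475]
  125 → disc 4  [load 475/475]
  100 → disc 5  [load 425/475]
  75 → disc 7  [load 475/475]
8 discs opened.

8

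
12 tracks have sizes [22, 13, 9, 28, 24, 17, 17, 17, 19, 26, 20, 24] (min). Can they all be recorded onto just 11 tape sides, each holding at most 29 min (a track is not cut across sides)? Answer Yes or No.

Yes

A valid assignment using 11 tape sides:
  side 1: 28 = 28
  side 2: 26 = 26
  side 3: 24 = 24
  side 4: 24 = 24
  side 5: 22 = 22
  side 6: 20 + 9 = 29
  side 7: 19 = 19
  side 8: 17 = 17
  side 9: 17 = 17
  side 10: 17 = 17
  side 11: 13 = 13
Every load is within 29 min, so 11 tape sides suffice.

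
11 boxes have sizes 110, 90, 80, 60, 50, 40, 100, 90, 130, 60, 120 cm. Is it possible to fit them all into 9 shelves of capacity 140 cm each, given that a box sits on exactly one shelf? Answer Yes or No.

Yes

A valid assignment using 8 shelves:
  shelf 1: 130 = 130
  shelf 2: 120 = 120
  shelf 3: 110 = 110
  shelf 4: 100 + 40 = 140
  shelf 5: 90 + 50 = 140
  shelf 6: 90 = 90
  shelf 7: 80 + 60 = 140
  shelf 8: 60 = 60
That uses only 8 ≤ 9, so 9 shelves are enough.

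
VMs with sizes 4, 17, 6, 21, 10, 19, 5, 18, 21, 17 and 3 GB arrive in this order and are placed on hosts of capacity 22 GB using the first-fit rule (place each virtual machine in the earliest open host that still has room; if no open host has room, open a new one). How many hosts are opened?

7

  4 → host 1 (new)  [load 4/22]
  17 → host 1  [load 21/22]
  6 → host 2 (new)  [load 6/22]
  21 → host 3 (new)  [load 21/22]
  10 → host 2  [load 16/22]
  19 → host 4 (new)  [load 19/22]
  5 → host 2  [load 21/22]
  18 → host 5 (new)  [load 18/22]
  21 → host 6 (new)  [load 21/22]
  17 → host 7 (new)  [load 17/22]
  3 → host 4  [load 22/22]
7 hosts opened.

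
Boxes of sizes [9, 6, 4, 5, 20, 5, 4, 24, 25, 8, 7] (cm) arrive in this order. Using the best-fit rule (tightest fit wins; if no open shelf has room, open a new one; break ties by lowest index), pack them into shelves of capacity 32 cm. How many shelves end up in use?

4

  9 → shelf 1 (new)  [load 9/32]
  6 → shelf 1  [load 15/32]
  4 → shelf 1  [load 19/32]
  5 → shelf 1  [load 24/32]
  20 → shelf 2 (new)  [load 20/32]
  5 → shelf 1  [load 29/32]
  4 → shelf 2  [load 24/32]
  24 → shelf 3 (new)  [load 24/32]
  25 → shelf 4 (new)  [load 25/32]
  8 → shelf 2  [load 32/32]
  7 → shelf 4  [load 32/32]
4 shelves opened.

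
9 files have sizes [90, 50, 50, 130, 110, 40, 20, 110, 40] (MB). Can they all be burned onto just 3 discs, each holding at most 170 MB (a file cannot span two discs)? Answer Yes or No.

No

Total = 640 MB; ⌈640/170⌉ = 4.
At least 4 discs are required, but only 3 are allowed.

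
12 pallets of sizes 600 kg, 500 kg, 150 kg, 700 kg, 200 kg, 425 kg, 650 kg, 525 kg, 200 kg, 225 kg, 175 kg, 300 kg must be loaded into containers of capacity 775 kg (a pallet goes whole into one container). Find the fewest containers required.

Total = 700 + 650 + 600 + 525 + 500 + 425 + 300 + 225 + 200 + 200 + 175 + 150 = 4650 kg.
Lower bound: ⌈4650/775⌉ = 6 containers.
A packing using 7 containers:
  container 1: 700 = 700
  container 2: 650 = 650
  container 3: 600 + 175 = 775
  container 4: 525 + 225 = 750
  container 5: 500 + 200 = 700
  container 6: 425 + 300 = 725
  container 7: 200 + 150 = 350
No arrangement into 6 containers stays within capacity, so 7 is optimal.

7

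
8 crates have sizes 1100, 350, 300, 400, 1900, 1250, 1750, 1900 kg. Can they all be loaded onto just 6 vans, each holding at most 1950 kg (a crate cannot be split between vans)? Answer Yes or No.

Yes

A valid assignment using 5 vans:
  van 1: 1900 = 1900
  van 2: 1900 = 1900
  van 3: 1750 = 1750
  van 4: 1250 + 400 + 300 = 1950
  van 5: 1100 + 350 = 1450
That uses only 5 ≤ 6, so 6 vans are enough.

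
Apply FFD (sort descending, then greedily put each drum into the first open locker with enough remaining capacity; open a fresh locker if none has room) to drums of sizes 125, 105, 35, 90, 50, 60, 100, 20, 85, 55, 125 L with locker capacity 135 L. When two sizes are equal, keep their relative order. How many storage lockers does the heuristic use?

7

Sorted descending: 125, 125, 105, 100, 90, 85, 60, 55, 50, 35, 20.
  125 → locker 1 (new)  [load 125/135]
  125 → locker 2 (new)  [load 125/135]
  105 → locker 3 (new)  [load 105/135]
  100 → locker 4 (new)  [load 100/135]
  90 → locker 5 (new)  [load 90/135]
  85 → locker 6 (new)  [load 85/135]
  60 → locker 7 (new)  [load 60/135]
  55 → locker 7  [load 115/135]
  50 → locker 6  [load 135/135]
  35 → locker 4  [load 135/135]
  20 → locker 3  [load 125/135]
7 storage lockers opened.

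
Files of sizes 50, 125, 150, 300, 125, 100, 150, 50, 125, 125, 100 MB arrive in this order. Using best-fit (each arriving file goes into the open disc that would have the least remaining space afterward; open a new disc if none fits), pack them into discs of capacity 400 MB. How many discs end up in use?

4

  50 → disc 1 (new)  [load 50/400]
  125 → disc 1  [load 175/400]
  150 → disc 1  [load 325/400]
  300 → disc 2 (new)  [load 300/400]
  125 → disc 3 (new)  [load 125/400]
  100 → disc 2  [load 400/400]
  150 → disc 3  [load 275/400]
  50 → disc 1  [load 375/400]
  125 → disc 3  [load 400/400]
  125 → disc 4 (new)  [load 125/400]
  100 → disc 4  [load 225/400]
4 discs opened.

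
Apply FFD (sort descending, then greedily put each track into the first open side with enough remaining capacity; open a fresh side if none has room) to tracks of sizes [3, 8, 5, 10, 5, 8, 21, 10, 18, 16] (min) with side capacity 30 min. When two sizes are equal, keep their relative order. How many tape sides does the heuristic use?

Sorted descending: 21, 18, 16, 10, 10, 8, 8, 5, 5, 3.
  21 → side 1 (new)  [load 21/30]
  18 → side 2 (new)  [load 18/30]
  16 → side 3 (new)  [load 16/30]
  10 → side 2  [load 28/30]
  10 → side 3  [load 26/30]
  8 → side 1  [load 29/30]
  8 → side 4 (new)  [load 8/30]
  5 → side 4  [load 13/30]
  5 → side 4  [load 18/30]
  3 → side 3  [load 29/30]
4 tape sides opened.

4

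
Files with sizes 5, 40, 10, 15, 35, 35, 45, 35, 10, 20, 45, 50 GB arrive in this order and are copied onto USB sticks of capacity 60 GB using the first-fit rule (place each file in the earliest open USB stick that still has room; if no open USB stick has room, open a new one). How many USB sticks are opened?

  5 → USB stick 1 (new)  [load 5/60]
  40 → USB stick 1  [load 45/60]
  10 → USB stick 1  [load 55/60]
  15 → USB stick 2 (new)  [load 15/60]
  35 → USB stick 2  [load 50/60]
  35 → USB stick 3 (new)  [load 35/60]
  45 → USB stick 4 (new)  [load 45/60]
  35 → USB stick 5 (new)  [load 35/60]
  10 → USB stick 2  [load 60/60]
  20 → USB stick 3  [load 55/60]
  45 → USB stick 6 (new)  [load 45/60]
  50 → USB stick 7 (new)  [load 50/60]
7 USB sticks opened.

7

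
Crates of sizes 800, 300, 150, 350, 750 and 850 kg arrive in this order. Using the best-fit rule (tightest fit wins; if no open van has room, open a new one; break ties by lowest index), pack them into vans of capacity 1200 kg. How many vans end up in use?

  800 → van 1 (new)  [load 800/1200]
  300 → van 1  [load 1100/1200]
  150 → van 2 (new)  [load 150/1200]
  350 → van 2  [load 500/1200]
  750 → van 3 (new)  [load 750/1200]
  850 → van 4 (new)  [load 850/1200]
4 vans opened.

4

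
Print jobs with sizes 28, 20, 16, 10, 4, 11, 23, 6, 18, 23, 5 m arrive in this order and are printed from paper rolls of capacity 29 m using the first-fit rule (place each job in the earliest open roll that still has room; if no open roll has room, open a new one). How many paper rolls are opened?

7

  28 → roll 1 (new)  [load 28/29]
  20 → roll 2 (new)  [load 20/29]
  16 → roll 3 (new)  [load 16/29]
  10 → roll 3  [load 26/29]
  4 → roll 2  [load 24/29]
  11 → roll 4 (new)  [load 11/29]
  23 → roll 5 (new)  [load 23/29]
  6 → roll 4  [load 17/29]
  18 → roll 6 (new)  [load 18/29]
  23 → roll 7 (new)  [load 23/29]
  5 → roll 2  [load 29/29]
7 paper rolls opened.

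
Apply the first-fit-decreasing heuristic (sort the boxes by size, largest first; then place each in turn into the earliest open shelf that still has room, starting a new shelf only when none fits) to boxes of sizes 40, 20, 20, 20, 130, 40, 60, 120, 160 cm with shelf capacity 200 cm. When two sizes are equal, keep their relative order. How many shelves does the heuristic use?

4

Sorted descending: 160, 130, 120, 60, 40, 40, 20, 20, 20.
  160 → shelf 1 (new)  [load 160/200]
  130 → shelf 2 (new)  [load 130/200]
  120 → shelf 3 (new)  [load 120/200]
  60 → shelf 2  [load 190/200]
  40 → shelf 1  [load 200/200]
  40 → shelf 3  [load 160/200]
  20 → shelf 3  [load 180/200]
  20 → shelf 3  [load 200/200]
  20 → shelf 4 (new)  [load 20/200]
4 shelves opened.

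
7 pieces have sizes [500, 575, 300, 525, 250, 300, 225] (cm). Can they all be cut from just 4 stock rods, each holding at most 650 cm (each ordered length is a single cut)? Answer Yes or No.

No

Total = 2675 cm; ⌈2675/650⌉ = 5.
At least 5 stock rods are required, but only 4 are allowed.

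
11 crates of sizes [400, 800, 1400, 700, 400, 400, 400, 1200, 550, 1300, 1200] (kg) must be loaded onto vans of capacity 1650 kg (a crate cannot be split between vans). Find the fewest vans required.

Total = 1400 + 1300 + 1200 + 1200 + 800 + 700 + 550 + 400 + 400 + 400 + 400 = 8750 kg.
Lower bound: ⌈8750/1650⌉ = 6 vans.
A packing using 6 vans:
  van 1: 1400 = 1400
  van 2: 1300 = 1300
  van 3: 1200 + 400 = 1600
  van 4: 1200 + 400 = 1600
  van 5: 800 + 700 = 1500
  van 6: 550 + 400 + 400 = 1350
This matches the lower bound, so 6 is optimal.

6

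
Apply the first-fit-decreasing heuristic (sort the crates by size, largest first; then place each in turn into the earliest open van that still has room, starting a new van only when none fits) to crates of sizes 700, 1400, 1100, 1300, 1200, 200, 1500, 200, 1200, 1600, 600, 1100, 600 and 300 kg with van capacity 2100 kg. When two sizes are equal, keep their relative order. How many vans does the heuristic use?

Sorted descending: 1600, 1500, 1400, 1300, 1200, 1200, 1100, 1100, 700, 600, 600, 300, 200, 200.
  1600 → van 1 (new)  [load 1600/2100]
  1500 → van 2 (new)  [load 1500/2100]
  1400 → van 3 (new)  [load 1400/2100]
  1300 → van 4 (new)  [load 1300/2100]
  1200 → van 5 (new)  [load 1200/2100]
  1200 → van 6 (new)  [load 1200/2100]
  1100 → van 7 (new)  [load 1100/2100]
  1100 → van 8 (new)  [load 1100/2100]
  700 → van 3  [load 2100/2100]
  600 → van 2  [load 2100/2100]
  600 → van 4  [load 1900/2100]
  300 → van 1  [load 1900/2100]
  200 → van 1  [load 2100/2100]
  200 → van 4  [load 2100/2100]
8 vans opened.

8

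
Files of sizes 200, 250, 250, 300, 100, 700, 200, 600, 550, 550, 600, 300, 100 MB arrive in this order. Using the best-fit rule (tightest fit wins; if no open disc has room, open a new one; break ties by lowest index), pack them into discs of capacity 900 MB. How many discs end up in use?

  200 → disc 1 (new)  [load 200/900]
  250 → disc 1  [load 450/900]
  250 → disc 1  [load 700/900]
  300 → disc 2 (new)  [load 300/900]
  100 → disc 1  [load 800/900]
  700 → disc 3 (new)  [load 700/900]
  200 → disc 3  [load 900/900]
  600 → disc 2  [load 900/900]
  550 → disc 4 (new)  [load 550/900]
  550 → disc 5 (new)  [load 550/900]
  600 → disc 6 (new)  [load 600/900]
  300 → disc 6  [load 900/900]
  100 → disc 1  [load 900/900]
6 discs opened.

6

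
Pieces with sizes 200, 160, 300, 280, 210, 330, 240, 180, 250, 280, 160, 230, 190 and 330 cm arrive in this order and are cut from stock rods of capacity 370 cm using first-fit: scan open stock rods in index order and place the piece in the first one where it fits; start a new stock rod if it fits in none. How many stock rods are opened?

11

  200 → stock rod 1 (new)  [load 200/370]
  160 → stock rod 1  [load 360/370]
  300 → stock rod 2 (new)  [load 300/370]
  280 → stock rod 3 (new)  [load 280/370]
  210 → stock rod 4 (new)  [load 210/370]
  330 → stock rod 5 (new)  [load 330/370]
  240 → stock rod 6 (new)  [load 240/370]
  180 → stock rod 7 (new)  [load 180/370]
  250 → stock rod 8 (new)  [load 250/370]
  280 → stock rod 9 (new)  [load 280/370]
  160 → stock rod 4  [load 370/370]
  230 → stock rod 10 (new)  [load 230/370]
  190 → stock rod 7  [load 370/370]
  330 → stock rod 11 (new)  [load 330/370]
11 stock rods opened.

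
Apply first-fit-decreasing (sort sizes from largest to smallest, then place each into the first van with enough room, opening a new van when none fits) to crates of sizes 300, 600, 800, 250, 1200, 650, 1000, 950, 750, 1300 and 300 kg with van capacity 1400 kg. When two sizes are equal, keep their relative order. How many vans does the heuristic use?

7

Sorted descending: 1300, 1200, 1000, 950, 800, 750, 650, 600, 300, 300, 250.
  1300 → van 1 (new)  [load 1300/1400]
  1200 → van 2 (new)  [load 1200/1400]
  1000 → van 3 (new)  [load 1000/1400]
  950 → van 4 (new)  [load 950/1400]
  800 → van 5 (new)  [load 800/1400]
  750 → van 6 (new)  [load 750/1400]
  650 → van 6  [load 1400/1400]
  600 → van 5  [load 1400/1400]
  300 → van 3  [load 1300/1400]
  300 → van 4  [load 1250/1400]
  250 → van 7 (new)  [load 250/1400]
7 vans opened.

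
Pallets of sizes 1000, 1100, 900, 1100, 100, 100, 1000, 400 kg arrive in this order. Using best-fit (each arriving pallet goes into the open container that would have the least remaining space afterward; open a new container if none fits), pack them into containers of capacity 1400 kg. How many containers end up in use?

  1000 → container 1 (new)  [load 1000/1400]
  1100 → container 2 (new)  [load 1100/1400]
  900 → container 3 (new)  [load 900/1400]
  1100 → container 4 (new)  [load 1100/1400]
  100 → container 2  [load 1200/1400]
  100 → container 2  [load 1300/1400]
  1000 → container 5 (new)  [load 1000/1400]
  400 → container 1  [load 1400/1400]
5 containers opened.

5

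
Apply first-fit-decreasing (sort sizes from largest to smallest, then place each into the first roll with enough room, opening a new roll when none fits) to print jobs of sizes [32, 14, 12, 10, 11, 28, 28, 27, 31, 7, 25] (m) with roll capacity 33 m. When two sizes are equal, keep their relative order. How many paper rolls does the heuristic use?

Sorted descending: 32, 31, 28, 28, 27, 25, 14, 12, 11, 10, 7.
  32 → roll 1 (new)  [load 32/33]
  31 → roll 2 (new)  [load 31/33]
  28 → roll 3 (new)  [load 28/33]
  28 → roll 4 (new)  [load 28/33]
  27 → roll 5 (new)  [load 27/33]
  25 → roll 6 (new)  [load 25/33]
  14 → roll 7 (new)  [load 14/33]
  12 → roll 7  [load 26/33]
  11 → roll 8 (new)  [load 11/33]
  10 → roll 8  [load 21/33]
  7 → roll 6  [load 32/33]
8 paper rolls opened.

8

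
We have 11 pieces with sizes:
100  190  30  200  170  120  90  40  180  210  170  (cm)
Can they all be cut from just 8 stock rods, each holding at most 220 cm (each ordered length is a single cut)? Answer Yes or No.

Yes

A valid assignment using 8 stock rods:
  stock rod 1: 210 = 210
  stock rod 2: 200 = 200
  stock rod 3: 190 + 30 = 220
  stock rod 4: 180 + 40 = 220
  stock rod 5: 170 = 170
  stock rod 6: 170 = 170
  stock rod 7: 120 + 100 = 220
  stock rod 8: 90 = 90
Every load is within 220 cm, so 8 stock rods suffice.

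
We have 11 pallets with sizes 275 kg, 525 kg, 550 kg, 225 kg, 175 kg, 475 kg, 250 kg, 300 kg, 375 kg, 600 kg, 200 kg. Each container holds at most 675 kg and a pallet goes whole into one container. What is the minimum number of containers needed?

7

Total = 600 + 550 + 525 + 475 + 375 + 300 + 275 + 250 + 225 + 200 + 175 = 3950 kg.
Lower bound: ⌈3950/675⌉ = 6 containers.
A packing using 7 containers:
  container 1: 600 = 600
  container 2: 550 = 550
  container 3: 525 = 525
  container 4: 475 + 200 = 675
  container 5: 375 + 300 = 675
  container 6: 275 + 250 = 525
  container 7: 225 + 175 = 400
No arrangement into 6 containers stays within capacity, so 7 is optimal.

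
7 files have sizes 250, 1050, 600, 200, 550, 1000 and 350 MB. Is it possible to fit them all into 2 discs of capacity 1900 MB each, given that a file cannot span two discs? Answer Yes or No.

Total = 4000 MB; ⌈4000/1900⌉ = 3.
At least 3 discs are required, but only 2 are allowed.

No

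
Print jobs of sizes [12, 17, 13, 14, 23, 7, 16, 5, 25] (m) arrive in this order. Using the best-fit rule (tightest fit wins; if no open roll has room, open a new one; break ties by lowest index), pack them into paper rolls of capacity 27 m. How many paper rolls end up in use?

  12 → roll 1 (new)  [load 12/27]
  17 → roll 2 (new)  [load 17/27]
  13 → roll 1  [load 25/27]
  14 → roll 3 (new)  [load 14/27]
  23 → roll 4 (new)  [load 23/27]
  7 → roll 2  [load 24/27]
  16 → roll 5 (new)  [load 16/27]
  5 → roll 5  [load 21/27]
  25 → roll 6 (new)  [load 25/27]
6 paper rolls opened.

6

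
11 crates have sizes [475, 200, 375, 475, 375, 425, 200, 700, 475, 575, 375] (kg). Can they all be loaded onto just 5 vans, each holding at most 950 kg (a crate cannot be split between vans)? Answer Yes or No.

A valid assignment using 5 vans:
  van 1: 700 + 200 = 900
  van 2: 575 + 375 = 950
  van 3: 475 + 475 = 950
  van 4: 475 + 425 = 900
  van 5: 375 + 375 + 200 = 950
Every load is within 950 kg, so 5 vans suffice.

Yes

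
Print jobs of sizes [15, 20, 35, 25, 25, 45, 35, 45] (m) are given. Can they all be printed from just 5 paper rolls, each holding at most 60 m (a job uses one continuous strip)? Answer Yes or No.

Yes

A valid assignment using 5 paper rolls:
  roll 1: 45 + 15 = 60
  roll 2: 45 = 45
  roll 3: 35 + 25 = 60
  roll 4: 35 + 25 = 60
  roll 5: 20 = 20
Every load is within 60 m, so 5 paper rolls suffice.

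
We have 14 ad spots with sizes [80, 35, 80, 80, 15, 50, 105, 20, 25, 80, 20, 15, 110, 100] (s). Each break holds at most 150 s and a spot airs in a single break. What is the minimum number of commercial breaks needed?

Total = 110 + 105 + 100 + 80 + 80 + 80 + 80 + 50 + 35 + 25 + 20 + 20 + 15 + 15 = 815 s.
Lower bound: ⌈815/150⌉ = 6 commercial breaks.
Also, 7 ad spots each exceed 75 s, and no two of those can share a break, so at least 7 commercial breaks are needed.
A packing using 7 commercial breaks:
  break 1: 110 + 35 = 145
  break 2: 105 + 25 + 20 = 150
  break 3: 100 + 50 = 150
  break 4: 80 + 20 + 15 + 15 = 130
  break 5: 80 = 80
  break 6: 80 = 80
  break 7: 80 = 80
This matches the lower bound, so 7 is optimal.

7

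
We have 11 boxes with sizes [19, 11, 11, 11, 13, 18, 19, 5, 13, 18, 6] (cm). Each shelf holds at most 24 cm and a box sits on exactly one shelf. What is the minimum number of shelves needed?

7

Total = 19 + 19 + 18 + 18 + 13 + 13 + 11 + 11 + 11 + 6 + 5 = 144 cm.
Lower bound: ⌈144/24⌉ = 6 shelves.
A packing using 7 shelves:
  shelf 1: 19 + 5 = 24
  shelf 2: 19 = 19
  shelf 3: 18 + 6 = 24
  shelf 4: 18 = 18
  shelf 5: 13 + 11 = 24
  shelf 6: 13 + 11 = 24
  shelf 7: 11 = 11
No arrangement into 6 shelves stays within capacity, so 7 is optimal.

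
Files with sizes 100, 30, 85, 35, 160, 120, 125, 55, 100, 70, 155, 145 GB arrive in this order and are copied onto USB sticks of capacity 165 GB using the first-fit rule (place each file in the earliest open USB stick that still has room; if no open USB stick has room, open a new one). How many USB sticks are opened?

9

  100 → USB stick 1 (new)  [load 100/165]
  30 → USB stick 1  [load 130/165]
  85 → USB stick 2 (new)  [load 85/165]
  35 → USB stick 1  [load 165/165]
  160 → USB stick 3 (new)  [load 160/165]
  120 → USB stick 4 (new)  [load 120/165]
  125 → USB stick 5 (new)  [load 125/165]
  55 → USB stick 2  [load 140/165]
  100 → USB stick 6 (new)  [load 100/165]
  70 → USB stick 7 (new)  [load 70/165]
  155 → USB stick 8 (new)  [load 155/165]
  145 → USB stick 9 (new)  [load 145/165]
9 USB sticks opened.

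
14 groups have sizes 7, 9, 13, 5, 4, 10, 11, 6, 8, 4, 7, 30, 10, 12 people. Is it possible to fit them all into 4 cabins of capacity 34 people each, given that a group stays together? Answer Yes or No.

Yes

A valid assignment using 4 cabins:
  cabin 1: 30 + 4 = 34
  cabin 2: 13 + 12 + 9 = 34
  cabin 3: 11 + 10 + 8 + 5 = 34
  cabin 4: 10 + 7 + 7 + 6 + 4 = 34
Every load is within 34 people, so 4 cabins suffice.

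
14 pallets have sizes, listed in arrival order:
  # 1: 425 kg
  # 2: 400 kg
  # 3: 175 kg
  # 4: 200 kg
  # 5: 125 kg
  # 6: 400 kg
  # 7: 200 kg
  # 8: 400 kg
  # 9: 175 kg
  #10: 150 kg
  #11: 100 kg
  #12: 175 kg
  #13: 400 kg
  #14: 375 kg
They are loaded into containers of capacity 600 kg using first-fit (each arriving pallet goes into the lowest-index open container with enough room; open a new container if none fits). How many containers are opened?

  425 → container 1 (new)  [load 425/600]
  400 → container 2 (new)  [load 400/600]
  175 → container 1  [load 600/600]
  200 → container 2  [load 600/600]
  125 → container 3 (new)  [load 125/600]
  400 → container 3  [load 525/600]
  200 → container 4 (new)  [load 200/600]
  400 → container 4  [load 600/600]
  175 → container 5 (new)  [load 175/600]
  150 → container 5  [load 325/600]
  100 → container 5  [load 425/600]
  175 → container 5  [load 600/600]
  400 → container 6 (new)  [load 400/600]
  375 → container 7 (new)  [load 375/600]
7 containers opened.

7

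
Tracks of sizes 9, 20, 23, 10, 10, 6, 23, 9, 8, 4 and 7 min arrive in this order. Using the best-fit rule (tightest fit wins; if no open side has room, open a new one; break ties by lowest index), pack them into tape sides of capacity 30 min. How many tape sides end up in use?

  9 → side 1 (new)  [load 9/30]
  20 → side 1  [load 29/30]
  23 → side 2 (new)  [load 23/30]
  10 → side 3 (new)  [load 10/30]
  10 → side 3  [load 20/30]
  6 → side 2  [load 29/30]
  23 → side 4 (new)  [load 23/30]
  9 → side 3  [load 29/30]
  8 → side 5 (new)  [load 8/30]
  4 → side 4  [load 27/30]
  7 → side 5  [load 15/30]
5 tape sides opened.

5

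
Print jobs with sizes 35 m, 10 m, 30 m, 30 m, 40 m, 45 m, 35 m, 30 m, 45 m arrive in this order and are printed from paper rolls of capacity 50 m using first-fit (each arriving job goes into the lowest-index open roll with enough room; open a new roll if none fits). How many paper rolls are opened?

  35 → roll 1 (new)  [load 35/50]
  10 → roll 1  [load 45/50]
  30 → roll 2 (new)  [load 30/50]
  30 → roll 3 (new)  [load 30/50]
  40 → roll 4 (new)  [load 40/50]
  45 → roll 5 (new)  [load 45/50]
  35 → roll 6 (new)  [load 35/50]
  30 → roll 7 (new)  [load 30/50]
  45 → roll 8 (new)  [load 45/50]
8 paper rolls opened.

8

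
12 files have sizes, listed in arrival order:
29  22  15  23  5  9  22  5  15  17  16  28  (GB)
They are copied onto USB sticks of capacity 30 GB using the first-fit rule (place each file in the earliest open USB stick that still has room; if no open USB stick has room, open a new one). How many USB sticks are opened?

  29 → USB stick 1 (new)  [load 29/30]
  22 → USB stick 2 (new)  [load 22/30]
  15 → USB stick 3 (new)  [load 15/30]
  23 → USB stick 4 (new)  [load 23/30]
  5 → USB stick 2  [load 27/30]
  9 → USB stick 3  [load 24/30]
  22 → USB stick 5 (new)  [load 22/30]
  5 → USB stick 3  [load 29/30]
  15 → USB stick 6 (new)  [load 15/30]
  17 → USB stick 7 (new)  [load 17/30]
  16 → USB stick 8 (new)  [load 16/30]
  28 → USB stick 9 (new)  [load 28/30]
9 USB sticks opened.

9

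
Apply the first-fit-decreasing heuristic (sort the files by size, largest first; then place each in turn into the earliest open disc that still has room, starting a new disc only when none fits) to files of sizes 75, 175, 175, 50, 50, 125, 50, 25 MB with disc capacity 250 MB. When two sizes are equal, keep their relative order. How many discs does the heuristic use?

Sorted descending: 175, 175, 125, 75, 50, 50, 50, 25.
  175 → disc 1 (new)  [load 175/250]
  175 → disc 2 (new)  [load 175/250]
  125 → disc 3 (new)  [load 125/250]
  75 → disc 1  [load 250/250]
  50 → disc 2  [load 225/250]
  50 → disc 3  [load 175/250]
  50 → disc 3  [load 225/250]
  25 → disc 2  [load 250/250]
3 discs opened.

3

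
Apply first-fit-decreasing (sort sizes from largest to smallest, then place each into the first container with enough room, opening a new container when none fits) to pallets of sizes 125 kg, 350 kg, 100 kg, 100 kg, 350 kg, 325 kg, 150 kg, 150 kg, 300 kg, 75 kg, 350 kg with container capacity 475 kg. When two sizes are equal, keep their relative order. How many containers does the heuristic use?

6

Sorted descending: 350, 350, 350, 325, 300, 150, 150, 125, 100, 100, 75.
  350 → container 1 (new)  [load 350/475]
  350 → container 2 (new)  [load 350/475]
  350 → container 3 (new)  [load 350/475]
  325 → container 4 (new)  [load 325/475]
  300 → container 5 (new)  [load 300/475]
  150 → container 4  [load 475/475]
  150 → container 5  [load 450/475]
  125 → container 1  [load 475/475]
  100 → container 2  [load 450/475]
  100 → container 3  [load 450/475]
  75 → container 6 (new)  [load 75/475]
6 containers opened.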